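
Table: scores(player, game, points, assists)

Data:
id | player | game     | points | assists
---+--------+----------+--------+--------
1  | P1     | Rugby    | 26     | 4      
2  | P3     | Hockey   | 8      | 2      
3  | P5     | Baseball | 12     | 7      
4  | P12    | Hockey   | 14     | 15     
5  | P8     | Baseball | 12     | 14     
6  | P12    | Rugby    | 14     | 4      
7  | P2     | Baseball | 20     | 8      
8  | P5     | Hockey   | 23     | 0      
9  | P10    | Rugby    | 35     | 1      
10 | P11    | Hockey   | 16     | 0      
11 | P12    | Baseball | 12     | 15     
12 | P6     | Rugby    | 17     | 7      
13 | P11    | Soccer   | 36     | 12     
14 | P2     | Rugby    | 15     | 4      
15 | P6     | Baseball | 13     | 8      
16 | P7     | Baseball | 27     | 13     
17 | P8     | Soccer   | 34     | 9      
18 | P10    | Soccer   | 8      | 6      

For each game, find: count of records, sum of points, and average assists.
SELECT game,
       COUNT(*) as cnt,
       SUM(points) as total_points,
       AVG(assists) as avg_assists
FROM scores
GROUP BY game

Result:
  Baseball: 6 records, 96 total points, 10.83 avg assists
  Hockey: 4 records, 61 total points, 4.25 avg assists
  Rugby: 5 records, 107 total points, 4.00 avg assists
  Soccer: 3 records, 78 total points, 9.00 avg assists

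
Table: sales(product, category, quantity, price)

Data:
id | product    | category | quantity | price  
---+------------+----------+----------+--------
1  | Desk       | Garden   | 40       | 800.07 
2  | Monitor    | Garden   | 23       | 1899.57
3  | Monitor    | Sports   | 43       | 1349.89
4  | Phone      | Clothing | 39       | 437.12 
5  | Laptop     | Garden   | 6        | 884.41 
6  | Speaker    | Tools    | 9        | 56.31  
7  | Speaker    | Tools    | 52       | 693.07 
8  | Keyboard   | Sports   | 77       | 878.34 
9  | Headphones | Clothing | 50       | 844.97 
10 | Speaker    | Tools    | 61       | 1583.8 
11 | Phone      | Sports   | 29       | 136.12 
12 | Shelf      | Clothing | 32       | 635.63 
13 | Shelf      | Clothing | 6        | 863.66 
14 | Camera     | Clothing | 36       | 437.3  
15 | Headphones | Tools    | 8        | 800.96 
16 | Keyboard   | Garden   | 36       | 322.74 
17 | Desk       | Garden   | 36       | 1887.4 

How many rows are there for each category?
SELECT category, COUNT(*) as count
FROM sales
GROUP BY category

Result:
  Clothing: 5
  Garden: 5
  Sports: 3
  Tools: 4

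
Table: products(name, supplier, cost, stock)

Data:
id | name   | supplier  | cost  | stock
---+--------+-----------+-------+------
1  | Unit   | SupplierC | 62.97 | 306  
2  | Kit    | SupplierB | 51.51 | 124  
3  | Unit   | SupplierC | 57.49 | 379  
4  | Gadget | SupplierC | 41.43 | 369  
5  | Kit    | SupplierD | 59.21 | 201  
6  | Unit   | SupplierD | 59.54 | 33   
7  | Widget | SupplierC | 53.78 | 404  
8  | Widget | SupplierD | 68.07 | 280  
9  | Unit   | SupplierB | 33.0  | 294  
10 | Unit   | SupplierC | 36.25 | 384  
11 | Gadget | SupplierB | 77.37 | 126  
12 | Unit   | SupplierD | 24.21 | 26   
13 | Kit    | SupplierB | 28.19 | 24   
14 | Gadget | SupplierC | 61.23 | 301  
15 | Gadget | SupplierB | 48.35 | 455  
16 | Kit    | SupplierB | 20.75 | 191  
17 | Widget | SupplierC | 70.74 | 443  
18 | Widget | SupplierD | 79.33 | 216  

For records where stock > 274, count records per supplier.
SELECT supplier, COUNT(*)
FROM products
WHERE stock > 274
GROUP BY supplier

Note: WHERE filters rows before grouping.

Result:
  SupplierB: 2
  SupplierC: 7
  SupplierD: 1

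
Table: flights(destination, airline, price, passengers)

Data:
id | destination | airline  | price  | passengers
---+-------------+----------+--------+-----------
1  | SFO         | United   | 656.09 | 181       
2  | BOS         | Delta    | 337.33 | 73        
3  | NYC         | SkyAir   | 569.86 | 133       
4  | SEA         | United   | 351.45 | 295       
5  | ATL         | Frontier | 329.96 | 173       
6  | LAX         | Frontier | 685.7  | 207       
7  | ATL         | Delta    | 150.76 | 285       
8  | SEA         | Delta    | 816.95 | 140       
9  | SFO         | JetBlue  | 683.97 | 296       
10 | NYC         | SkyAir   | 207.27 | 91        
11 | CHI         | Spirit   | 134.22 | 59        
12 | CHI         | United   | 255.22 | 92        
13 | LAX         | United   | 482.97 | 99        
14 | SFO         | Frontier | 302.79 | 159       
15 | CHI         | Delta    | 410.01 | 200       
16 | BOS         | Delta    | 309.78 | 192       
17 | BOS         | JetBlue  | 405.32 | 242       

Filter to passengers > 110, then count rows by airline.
SELECT airline, COUNT(*)
FROM flights
WHERE passengers > 110
GROUP BY airline

Note: WHERE filters rows before grouping.

Result:
  Delta: 4
  Frontier: 3
  JetBlue: 2
  SkyAir: 1
  United: 2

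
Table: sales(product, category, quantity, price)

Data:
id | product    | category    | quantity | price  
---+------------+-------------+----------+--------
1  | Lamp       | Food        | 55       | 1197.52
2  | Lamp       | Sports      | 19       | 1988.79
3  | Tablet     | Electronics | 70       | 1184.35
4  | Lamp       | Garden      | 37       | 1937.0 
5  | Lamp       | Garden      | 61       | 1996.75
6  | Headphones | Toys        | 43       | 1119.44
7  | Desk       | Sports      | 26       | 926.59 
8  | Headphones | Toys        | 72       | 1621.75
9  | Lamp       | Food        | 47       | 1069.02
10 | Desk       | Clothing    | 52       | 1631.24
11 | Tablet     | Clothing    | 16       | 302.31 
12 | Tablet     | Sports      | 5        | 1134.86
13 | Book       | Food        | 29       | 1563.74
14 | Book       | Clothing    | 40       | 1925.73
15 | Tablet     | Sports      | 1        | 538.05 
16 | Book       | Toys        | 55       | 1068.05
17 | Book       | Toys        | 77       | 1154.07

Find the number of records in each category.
SELECT category, COUNT(*) as count
FROM sales
GROUP BY category

Result:
  Clothing: 3
  Electronics: 1
  Food: 3
  Garden: 2
  Sports: 4
  Toys: 4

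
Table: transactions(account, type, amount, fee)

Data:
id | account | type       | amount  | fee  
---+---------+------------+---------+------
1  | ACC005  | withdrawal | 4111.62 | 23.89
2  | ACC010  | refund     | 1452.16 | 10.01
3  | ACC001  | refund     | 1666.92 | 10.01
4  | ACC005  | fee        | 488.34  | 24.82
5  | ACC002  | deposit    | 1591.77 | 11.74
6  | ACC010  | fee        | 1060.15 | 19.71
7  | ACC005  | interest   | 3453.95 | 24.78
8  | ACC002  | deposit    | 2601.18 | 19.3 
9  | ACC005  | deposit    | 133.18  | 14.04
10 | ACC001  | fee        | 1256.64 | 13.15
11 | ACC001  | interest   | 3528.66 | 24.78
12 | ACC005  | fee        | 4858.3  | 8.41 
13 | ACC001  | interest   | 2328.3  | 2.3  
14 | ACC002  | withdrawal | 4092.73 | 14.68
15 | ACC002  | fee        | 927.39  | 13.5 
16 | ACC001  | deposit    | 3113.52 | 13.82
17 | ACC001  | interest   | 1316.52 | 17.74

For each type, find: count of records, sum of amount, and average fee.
SELECT type,
       COUNT(*) as cnt,
       SUM(amount) as total_amount,
       AVG(fee) as avg_fee
FROM transactions
GROUP BY type

Result:
  deposit: 4 records, 7439.65 total amount, 14.73 avg fee
  fee: 5 records, 8590.82 total amount, 15.92 avg fee
  interest: 4 records, 10627.43 total amount, 17.40 avg fee
  refund: 2 records, 3119.08 total amount, 10.01 avg fee
  withdrawal: 2 records, 8204.35 total amount, 19.29 avg fee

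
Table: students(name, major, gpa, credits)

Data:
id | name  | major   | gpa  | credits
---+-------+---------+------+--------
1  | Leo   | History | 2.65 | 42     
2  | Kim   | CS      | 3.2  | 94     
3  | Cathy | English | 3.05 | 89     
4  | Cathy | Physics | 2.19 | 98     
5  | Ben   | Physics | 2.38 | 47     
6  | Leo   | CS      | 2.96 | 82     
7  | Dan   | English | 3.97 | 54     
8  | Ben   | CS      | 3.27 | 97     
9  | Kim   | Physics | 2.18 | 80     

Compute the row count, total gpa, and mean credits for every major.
SELECT major,
       COUNT(*) as cnt,
       SUM(gpa) as total_gpa,
       AVG(credits) as avg_credits
FROM students
GROUP BY major

Result:
  CS: 3 records, 9.43 total gpa, 91.00 avg credits
  English: 2 records, 7.02 total gpa, 71.50 avg credits
  History: 1 records, 2.65 total gpa, 42.00 avg credits
  Physics: 3 records, 6.75 total gpa, 75.00 avg credits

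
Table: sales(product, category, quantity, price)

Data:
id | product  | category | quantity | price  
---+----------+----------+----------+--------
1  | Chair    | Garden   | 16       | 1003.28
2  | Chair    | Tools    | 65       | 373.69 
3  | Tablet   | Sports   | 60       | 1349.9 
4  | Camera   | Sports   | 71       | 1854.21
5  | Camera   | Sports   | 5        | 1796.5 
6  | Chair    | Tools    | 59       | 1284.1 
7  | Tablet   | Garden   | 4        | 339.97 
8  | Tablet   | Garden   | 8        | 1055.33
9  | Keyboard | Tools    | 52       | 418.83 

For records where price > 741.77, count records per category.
SELECT category, COUNT(*)
FROM sales
WHERE price > 741.77
GROUP BY category

Note: WHERE filters rows before grouping.

Result:
  Garden: 2
  Sports: 3
  Tools: 1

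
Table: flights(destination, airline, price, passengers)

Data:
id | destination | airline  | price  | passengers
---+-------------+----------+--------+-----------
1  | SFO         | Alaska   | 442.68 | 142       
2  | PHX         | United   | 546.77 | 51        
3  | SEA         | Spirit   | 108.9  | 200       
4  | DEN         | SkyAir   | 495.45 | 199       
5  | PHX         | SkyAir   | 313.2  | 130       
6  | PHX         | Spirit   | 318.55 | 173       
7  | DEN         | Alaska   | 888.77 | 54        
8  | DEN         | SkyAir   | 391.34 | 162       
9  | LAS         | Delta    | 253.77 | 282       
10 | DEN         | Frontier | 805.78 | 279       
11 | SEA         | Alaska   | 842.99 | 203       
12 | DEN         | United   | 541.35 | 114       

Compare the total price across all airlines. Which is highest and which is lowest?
SELECT airline, SUM(price)
FROM flights
GROUP BY airline
ORDER BY SUM(price)

All groups:
  Delta: 253.77
  Spirit: 427.45
  Frontier: 805.78
  United: 1088.12
  SkyAir: 1199.99
  Alaska: 2174.44

Highest: Alaska (2174.44)
Lowest: Delta (253.77)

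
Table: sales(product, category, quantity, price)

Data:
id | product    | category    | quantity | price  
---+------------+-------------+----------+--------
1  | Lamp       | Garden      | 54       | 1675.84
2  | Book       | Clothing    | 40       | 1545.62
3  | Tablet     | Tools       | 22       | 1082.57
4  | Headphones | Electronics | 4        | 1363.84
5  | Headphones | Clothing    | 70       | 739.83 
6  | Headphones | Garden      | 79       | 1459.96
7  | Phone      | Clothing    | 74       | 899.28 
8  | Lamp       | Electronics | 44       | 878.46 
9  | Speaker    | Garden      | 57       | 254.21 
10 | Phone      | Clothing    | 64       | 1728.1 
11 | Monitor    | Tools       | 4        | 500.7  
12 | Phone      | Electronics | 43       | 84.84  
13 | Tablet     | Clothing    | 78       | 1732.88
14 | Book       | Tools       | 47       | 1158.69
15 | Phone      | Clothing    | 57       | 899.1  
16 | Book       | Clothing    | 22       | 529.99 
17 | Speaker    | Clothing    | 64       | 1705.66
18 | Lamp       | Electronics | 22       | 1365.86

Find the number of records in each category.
SELECT category, COUNT(*) as count
FROM sales
GROUP BY category

Result:
  Clothing: 8
  Electronics: 4
  Garden: 3
  Tools: 3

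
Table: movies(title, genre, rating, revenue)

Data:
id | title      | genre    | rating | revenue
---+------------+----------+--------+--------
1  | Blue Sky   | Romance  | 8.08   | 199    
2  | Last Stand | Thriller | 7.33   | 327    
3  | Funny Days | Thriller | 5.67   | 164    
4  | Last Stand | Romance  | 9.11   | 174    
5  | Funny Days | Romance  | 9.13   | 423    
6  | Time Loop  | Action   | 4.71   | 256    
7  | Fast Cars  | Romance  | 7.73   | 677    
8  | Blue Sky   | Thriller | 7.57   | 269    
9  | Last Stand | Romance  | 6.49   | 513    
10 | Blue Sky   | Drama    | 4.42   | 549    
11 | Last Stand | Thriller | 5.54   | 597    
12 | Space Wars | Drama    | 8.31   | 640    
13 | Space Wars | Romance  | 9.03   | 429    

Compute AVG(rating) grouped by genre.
SELECT genre, AVG(rating) as result
FROM movies
GROUP BY genre

Result:
  Action: 4.71
  Drama: 6.37
  Romance: 8.26
  Thriller: 6.53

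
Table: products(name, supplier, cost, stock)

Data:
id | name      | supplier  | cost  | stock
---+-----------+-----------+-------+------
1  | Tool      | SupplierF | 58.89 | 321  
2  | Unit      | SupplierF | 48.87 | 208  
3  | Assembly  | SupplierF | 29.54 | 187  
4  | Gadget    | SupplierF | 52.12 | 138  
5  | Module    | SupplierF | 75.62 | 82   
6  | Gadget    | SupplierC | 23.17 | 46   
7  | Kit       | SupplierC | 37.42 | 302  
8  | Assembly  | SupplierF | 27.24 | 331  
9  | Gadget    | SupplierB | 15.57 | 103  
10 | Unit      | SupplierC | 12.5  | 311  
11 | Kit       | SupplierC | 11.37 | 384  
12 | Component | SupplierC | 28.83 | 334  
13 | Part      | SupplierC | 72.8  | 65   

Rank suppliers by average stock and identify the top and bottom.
SELECT supplier, AVG(stock)
FROM products
GROUP BY supplier
ORDER BY AVG(stock)

All groups:
  SupplierB: 103.00
  SupplierF: 211.17
  SupplierC: 240.33

Highest: SupplierC (240.33)
Lowest: SupplierB (103.00)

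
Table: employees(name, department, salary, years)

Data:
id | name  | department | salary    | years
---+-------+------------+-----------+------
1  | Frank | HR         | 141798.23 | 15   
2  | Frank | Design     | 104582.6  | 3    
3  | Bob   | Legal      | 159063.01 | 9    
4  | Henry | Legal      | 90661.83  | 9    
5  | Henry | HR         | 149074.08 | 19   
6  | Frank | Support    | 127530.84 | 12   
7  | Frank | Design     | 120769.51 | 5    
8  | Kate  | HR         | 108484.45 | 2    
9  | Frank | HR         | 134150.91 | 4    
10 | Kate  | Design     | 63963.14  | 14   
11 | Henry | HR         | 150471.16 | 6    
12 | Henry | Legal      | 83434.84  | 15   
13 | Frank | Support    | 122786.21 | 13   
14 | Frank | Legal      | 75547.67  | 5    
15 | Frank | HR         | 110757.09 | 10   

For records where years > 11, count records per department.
SELECT department, COUNT(*)
FROM employees
WHERE years > 11
GROUP BY department

Note: WHERE filters rows before grouping.

Result:
  Design: 1
  HR: 2
  Legal: 1
  Support: 2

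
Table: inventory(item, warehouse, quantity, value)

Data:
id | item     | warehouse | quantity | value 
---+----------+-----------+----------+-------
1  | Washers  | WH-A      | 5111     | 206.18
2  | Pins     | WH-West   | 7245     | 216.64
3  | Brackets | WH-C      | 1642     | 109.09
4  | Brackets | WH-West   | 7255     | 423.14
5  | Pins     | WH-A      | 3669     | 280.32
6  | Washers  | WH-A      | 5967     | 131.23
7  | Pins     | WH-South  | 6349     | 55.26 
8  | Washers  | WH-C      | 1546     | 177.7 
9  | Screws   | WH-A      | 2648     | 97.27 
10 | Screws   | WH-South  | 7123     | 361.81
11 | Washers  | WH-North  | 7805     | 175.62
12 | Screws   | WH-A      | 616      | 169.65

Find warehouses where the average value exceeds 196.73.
SELECT warehouse, AVG(value)
FROM inventory
GROUP BY warehouse
HAVING AVG(value) > 196.73

Result:
  WH-South: avg=208.54
  WH-West: avg=319.89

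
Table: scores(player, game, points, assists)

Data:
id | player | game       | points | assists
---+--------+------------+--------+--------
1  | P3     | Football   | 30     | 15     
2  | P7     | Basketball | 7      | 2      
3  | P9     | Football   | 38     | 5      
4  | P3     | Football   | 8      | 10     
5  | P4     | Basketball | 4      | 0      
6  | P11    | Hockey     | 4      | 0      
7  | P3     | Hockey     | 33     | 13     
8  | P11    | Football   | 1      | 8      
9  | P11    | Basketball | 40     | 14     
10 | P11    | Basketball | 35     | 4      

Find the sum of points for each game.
SELECT game, SUM(points) as result
FROM scores
GROUP BY game

Result:
  Basketball: 86
  Football: 77
  Hockey: 37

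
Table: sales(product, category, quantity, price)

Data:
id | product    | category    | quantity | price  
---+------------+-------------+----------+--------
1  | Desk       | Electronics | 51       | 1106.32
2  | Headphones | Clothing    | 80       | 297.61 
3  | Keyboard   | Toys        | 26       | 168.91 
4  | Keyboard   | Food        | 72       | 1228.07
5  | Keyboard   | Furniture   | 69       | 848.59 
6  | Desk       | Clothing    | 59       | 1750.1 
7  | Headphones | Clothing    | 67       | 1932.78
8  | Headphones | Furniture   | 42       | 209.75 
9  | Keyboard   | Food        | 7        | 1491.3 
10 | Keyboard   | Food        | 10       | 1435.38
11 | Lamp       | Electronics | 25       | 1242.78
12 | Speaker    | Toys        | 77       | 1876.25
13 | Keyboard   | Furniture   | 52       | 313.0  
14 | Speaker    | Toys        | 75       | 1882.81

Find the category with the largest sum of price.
SELECT category, SUM(price) as val
FROM sales
GROUP BY category
ORDER BY val DESC
LIMIT 1

Result: Food with sum(price) = 4154.75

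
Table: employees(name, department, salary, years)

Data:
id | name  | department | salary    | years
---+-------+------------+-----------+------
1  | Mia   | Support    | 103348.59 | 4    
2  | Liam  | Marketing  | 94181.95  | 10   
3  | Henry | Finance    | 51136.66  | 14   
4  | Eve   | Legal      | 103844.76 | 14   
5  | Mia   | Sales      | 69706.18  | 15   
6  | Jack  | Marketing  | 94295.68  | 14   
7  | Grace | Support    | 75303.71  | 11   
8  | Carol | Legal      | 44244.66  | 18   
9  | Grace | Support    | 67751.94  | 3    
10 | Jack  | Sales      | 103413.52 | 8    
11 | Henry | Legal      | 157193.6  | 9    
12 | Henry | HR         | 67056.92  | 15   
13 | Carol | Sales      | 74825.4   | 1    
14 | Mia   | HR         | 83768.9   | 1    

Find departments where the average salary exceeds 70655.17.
SELECT department, AVG(salary)
FROM employees
GROUP BY department
HAVING AVG(salary) > 70655.17

Result:
  HR: avg=75412.91
  Legal: avg=101761.01
  Marketing: avg=94238.82
  Sales: avg=82648.37
  Support: avg=82134.75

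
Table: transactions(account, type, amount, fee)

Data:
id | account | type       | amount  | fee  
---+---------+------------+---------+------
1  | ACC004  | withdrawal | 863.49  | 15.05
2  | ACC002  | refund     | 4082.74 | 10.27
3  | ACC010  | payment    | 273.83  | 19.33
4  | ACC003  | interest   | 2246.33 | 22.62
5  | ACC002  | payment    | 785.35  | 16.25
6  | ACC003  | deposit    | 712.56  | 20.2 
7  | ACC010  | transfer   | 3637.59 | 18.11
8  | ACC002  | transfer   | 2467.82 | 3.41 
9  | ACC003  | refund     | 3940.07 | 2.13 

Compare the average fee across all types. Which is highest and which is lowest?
SELECT type, AVG(fee)
FROM transactions
GROUP BY type
ORDER BY AVG(fee)

All groups:
  refund: 6.20
  transfer: 10.76
  withdrawal: 15.05
  payment: 17.79
  deposit: 20.20
  interest: 22.62

Highest: interest (22.62)
Lowest: refund (6.20)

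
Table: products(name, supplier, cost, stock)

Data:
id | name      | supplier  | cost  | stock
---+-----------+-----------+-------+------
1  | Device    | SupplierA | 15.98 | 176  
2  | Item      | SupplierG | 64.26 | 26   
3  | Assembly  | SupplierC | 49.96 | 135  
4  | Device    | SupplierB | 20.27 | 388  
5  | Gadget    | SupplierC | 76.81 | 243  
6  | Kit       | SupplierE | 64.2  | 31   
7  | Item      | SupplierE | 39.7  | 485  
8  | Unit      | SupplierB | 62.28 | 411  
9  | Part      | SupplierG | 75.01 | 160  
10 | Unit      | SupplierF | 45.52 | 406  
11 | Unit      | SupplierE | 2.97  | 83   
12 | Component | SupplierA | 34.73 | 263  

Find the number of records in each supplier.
SELECT supplier, COUNT(*) as count
FROM products
GROUP BY supplier

Result:
  SupplierA: 2
  SupplierB: 2
  SupplierC: 2
  SupplierE: 3
  SupplierF: 1
  SupplierG: 2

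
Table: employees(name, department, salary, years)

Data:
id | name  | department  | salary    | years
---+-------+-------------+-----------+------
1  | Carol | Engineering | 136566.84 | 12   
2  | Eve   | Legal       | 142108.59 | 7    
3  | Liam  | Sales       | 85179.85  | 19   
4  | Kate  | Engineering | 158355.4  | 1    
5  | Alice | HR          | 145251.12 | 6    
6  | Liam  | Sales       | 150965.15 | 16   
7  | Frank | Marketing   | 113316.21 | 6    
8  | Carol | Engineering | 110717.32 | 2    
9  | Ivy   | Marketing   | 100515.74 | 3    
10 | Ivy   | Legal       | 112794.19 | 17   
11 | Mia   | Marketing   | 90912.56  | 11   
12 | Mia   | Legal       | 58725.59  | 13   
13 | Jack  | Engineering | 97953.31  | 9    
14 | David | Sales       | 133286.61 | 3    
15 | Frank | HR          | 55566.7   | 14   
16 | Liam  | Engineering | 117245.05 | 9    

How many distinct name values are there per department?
SELECT department, COUNT(DISTINCT name)
FROM employees
GROUP BY department

Result:
  Engineering: 4 distinct
  HR: 2 distinct
  Legal: 3 distinct
  Marketing: 3 distinct
  Sales: 2 distinct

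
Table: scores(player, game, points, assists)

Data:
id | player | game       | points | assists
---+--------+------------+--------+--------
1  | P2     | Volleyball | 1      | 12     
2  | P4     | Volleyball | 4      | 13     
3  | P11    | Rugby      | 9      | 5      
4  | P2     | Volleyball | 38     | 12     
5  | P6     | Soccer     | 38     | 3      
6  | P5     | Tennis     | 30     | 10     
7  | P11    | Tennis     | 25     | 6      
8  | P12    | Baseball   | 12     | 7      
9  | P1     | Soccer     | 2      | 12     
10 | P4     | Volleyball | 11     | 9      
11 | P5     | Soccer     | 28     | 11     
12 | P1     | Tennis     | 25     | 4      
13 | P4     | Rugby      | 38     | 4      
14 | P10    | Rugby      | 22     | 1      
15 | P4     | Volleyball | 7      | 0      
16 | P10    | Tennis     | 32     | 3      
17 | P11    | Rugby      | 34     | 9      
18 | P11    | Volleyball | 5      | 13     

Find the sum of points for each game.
SELECT game, SUM(points) as result
FROM scores
GROUP BY game

Result:
  Baseball: 12
  Rugby: 103
  Soccer: 68
  Tennis: 112
  Volleyball: 66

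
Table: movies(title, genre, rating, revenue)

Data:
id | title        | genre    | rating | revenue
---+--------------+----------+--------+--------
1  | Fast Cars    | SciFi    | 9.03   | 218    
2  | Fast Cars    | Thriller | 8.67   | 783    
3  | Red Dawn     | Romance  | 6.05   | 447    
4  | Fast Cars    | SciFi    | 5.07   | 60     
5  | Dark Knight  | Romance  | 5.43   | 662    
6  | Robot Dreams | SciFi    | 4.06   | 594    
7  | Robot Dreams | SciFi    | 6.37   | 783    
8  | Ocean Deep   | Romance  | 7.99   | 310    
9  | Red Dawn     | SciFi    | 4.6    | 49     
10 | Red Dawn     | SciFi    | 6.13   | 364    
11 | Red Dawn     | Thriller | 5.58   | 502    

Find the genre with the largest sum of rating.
SELECT genre, SUM(rating) as val
FROM movies
GROUP BY genre
ORDER BY val DESC
LIMIT 1

Result: SciFi with sum(rating) = 35.26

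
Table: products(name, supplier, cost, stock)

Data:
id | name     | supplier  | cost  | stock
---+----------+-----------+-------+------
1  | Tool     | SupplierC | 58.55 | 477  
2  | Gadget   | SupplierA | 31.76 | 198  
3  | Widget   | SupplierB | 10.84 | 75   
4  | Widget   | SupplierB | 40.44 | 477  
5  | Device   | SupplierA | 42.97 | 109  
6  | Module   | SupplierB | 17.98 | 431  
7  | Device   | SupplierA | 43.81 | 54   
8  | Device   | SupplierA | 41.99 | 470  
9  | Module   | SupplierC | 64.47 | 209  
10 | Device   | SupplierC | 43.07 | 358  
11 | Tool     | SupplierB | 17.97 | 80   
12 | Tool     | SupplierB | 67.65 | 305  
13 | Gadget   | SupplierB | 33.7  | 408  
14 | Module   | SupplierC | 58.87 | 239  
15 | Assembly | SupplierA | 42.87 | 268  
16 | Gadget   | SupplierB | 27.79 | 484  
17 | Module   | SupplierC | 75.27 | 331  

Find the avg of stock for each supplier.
SELECT supplier, AVG(stock) as result
FROM products
GROUP BY supplier

Result:
  SupplierA: 219.80
  SupplierB: 322.86
  SupplierC: 322.80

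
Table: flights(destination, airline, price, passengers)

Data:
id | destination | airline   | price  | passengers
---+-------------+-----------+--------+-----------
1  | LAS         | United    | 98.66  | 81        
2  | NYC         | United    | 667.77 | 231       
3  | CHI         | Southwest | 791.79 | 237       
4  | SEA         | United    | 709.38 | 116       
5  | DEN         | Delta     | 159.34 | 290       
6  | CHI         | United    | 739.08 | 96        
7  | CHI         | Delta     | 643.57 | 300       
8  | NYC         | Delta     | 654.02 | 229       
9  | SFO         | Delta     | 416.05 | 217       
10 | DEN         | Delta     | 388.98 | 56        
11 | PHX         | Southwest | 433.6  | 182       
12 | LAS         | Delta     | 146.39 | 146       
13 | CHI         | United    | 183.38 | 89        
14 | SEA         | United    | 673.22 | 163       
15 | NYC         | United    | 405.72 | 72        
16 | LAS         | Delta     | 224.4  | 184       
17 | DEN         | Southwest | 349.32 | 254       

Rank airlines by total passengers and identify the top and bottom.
SELECT airline, SUM(passengers)
FROM flights
GROUP BY airline
ORDER BY SUM(passengers)

All groups:
  Southwest: 673
  United: 848
  Delta: 1422

Highest: Delta (1422)
Lowest: Southwest (673)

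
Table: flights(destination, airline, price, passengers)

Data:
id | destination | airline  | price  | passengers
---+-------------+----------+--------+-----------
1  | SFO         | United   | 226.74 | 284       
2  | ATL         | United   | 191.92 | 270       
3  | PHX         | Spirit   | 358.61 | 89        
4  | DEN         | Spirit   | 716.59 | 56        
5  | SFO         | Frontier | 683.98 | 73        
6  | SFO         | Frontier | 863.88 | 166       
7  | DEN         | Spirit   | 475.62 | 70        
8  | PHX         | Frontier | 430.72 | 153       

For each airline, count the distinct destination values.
SELECT airline, COUNT(DISTINCT destination)
FROM flights
GROUP BY airline

Result:
  Frontier: 2 distinct
  Spirit: 2 distinct
  United: 2 distinct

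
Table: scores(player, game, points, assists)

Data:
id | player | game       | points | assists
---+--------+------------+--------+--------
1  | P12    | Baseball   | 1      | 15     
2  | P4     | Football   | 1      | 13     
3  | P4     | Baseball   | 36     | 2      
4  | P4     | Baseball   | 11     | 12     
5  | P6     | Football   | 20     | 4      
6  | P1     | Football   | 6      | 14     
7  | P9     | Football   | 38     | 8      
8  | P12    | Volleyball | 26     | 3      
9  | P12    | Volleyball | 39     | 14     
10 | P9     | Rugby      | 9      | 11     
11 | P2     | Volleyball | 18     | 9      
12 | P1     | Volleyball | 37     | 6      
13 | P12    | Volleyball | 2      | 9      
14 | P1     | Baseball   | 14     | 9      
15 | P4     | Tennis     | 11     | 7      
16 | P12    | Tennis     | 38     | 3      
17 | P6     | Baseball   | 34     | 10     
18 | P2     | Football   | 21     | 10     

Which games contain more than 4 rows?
SELECT game, COUNT(*) as cnt
FROM scores
GROUP BY game
HAVING COUNT(*) > 4

Result:
  Baseball: 5
  Football: 5
  Volleyball: 5

Note: HAVING filters groups after aggregation, WHERE filters rows before.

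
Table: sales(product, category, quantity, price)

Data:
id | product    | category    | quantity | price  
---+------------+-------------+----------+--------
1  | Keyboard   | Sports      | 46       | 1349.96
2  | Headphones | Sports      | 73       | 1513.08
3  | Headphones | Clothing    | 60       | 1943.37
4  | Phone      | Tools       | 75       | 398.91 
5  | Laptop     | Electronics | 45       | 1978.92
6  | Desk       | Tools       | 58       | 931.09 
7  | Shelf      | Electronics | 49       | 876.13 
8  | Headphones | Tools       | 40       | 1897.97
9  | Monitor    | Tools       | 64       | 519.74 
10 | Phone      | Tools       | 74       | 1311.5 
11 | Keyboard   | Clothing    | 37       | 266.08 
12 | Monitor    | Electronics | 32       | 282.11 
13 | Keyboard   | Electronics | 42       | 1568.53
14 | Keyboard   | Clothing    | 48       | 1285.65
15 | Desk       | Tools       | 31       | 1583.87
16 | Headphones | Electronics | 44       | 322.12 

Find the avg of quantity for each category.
SELECT category, AVG(quantity) as result
FROM sales
GROUP BY category

Result:
  Clothing: 48.33
  Electronics: 42.40
  Sports: 59.50
  Tools: 57.00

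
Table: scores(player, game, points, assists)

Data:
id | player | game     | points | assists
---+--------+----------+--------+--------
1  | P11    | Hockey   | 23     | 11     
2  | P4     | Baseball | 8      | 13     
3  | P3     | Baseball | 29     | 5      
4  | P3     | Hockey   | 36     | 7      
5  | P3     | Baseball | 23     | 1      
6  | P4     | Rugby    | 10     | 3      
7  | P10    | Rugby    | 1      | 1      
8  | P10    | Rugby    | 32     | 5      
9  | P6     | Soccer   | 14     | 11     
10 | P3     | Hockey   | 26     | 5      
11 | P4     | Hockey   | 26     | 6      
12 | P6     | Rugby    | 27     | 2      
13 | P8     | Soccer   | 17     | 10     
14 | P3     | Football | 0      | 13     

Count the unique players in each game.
SELECT game, COUNT(DISTINCT player)
FROM scores
GROUP BY game

Result:
  Baseball: 2 distinct
  Football: 1 distinct
  Hockey: 3 distinct
  Rugby: 3 distinct
  Soccer: 2 distinct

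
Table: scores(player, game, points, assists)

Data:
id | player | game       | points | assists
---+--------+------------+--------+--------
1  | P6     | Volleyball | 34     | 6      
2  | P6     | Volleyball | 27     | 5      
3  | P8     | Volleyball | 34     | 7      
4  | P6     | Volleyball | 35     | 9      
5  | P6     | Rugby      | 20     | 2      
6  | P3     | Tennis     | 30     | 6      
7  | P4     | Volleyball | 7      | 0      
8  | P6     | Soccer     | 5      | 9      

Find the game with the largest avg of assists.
SELECT game, AVG(assists) as val
FROM scores
GROUP BY game
ORDER BY val DESC
LIMIT 1

Result: Soccer with avg(assists) = 9.00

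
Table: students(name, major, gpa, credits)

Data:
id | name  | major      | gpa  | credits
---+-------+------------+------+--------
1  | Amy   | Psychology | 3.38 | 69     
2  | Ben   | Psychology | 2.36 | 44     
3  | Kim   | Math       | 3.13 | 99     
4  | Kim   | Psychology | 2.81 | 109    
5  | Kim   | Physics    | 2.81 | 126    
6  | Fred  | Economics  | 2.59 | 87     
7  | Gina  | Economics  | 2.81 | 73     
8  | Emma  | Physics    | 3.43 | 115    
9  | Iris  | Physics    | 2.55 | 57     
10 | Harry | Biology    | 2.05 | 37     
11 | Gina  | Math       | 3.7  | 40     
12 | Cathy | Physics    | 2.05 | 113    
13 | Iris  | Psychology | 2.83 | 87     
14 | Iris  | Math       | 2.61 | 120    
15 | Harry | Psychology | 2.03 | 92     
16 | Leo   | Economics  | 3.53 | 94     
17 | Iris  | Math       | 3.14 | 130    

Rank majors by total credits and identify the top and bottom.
SELECT major, SUM(credits)
FROM students
GROUP BY major
ORDER BY SUM(credits)

All groups:
  Biology: 37
  Economics: 254
  Math: 389
  Psychology: 401
  Physics: 411

Highest: Physics (411)
Lowest: Biology (37)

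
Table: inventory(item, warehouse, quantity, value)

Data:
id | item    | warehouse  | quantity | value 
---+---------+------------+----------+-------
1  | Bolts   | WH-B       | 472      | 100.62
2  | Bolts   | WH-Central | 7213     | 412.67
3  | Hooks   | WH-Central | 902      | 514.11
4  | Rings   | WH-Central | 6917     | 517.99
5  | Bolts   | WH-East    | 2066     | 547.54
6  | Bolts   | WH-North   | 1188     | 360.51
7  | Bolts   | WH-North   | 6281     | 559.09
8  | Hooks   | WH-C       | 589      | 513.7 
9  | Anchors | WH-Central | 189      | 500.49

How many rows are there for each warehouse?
SELECT warehouse, COUNT(*) as count
FROM inventory
GROUP BY warehouse

Result:
  WH-B: 1
  WH-C: 1
  WH-Central: 4
  WH-East: 1
  WH-North: 2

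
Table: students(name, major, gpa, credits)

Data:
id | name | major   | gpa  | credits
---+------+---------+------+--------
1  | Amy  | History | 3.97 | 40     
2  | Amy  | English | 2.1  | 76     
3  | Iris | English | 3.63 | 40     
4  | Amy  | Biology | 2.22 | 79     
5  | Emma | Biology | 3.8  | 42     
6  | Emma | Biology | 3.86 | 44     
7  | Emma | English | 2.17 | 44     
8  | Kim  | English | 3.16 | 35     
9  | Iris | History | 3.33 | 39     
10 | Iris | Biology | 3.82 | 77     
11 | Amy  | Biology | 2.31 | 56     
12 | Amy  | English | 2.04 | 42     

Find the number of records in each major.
SELECT major, COUNT(*) as count
FROM students
GROUP BY major

Result:
  Biology: 5
  English: 5
  History: 2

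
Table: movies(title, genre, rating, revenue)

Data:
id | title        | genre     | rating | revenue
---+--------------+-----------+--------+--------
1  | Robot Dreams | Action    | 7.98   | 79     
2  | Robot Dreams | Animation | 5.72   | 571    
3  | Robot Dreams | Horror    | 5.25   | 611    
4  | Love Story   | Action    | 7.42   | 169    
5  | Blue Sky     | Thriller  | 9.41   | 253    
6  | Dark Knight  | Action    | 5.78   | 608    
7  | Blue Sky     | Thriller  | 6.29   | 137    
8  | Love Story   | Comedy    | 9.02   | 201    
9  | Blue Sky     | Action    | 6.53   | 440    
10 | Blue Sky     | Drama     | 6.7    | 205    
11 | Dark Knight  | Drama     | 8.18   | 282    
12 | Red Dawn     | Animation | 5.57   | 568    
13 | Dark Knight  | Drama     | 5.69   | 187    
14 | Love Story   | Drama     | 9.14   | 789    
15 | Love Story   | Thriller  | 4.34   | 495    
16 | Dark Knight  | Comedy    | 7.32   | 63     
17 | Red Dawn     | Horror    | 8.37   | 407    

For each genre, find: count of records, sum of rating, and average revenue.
SELECT genre,
       COUNT(*) as cnt,
       SUM(rating) as total_rating,
       AVG(revenue) as avg_revenue
FROM movies
GROUP BY genre

Result:
  Action: 4 records, 27.71 total rating, 324.00 avg revenue
  Animation: 2 records, 11.29 total rating, 569.50 avg revenue
  Comedy: 2 records, 16.34 total rating, 132.00 avg revenue
  Drama: 4 records, 29.71 total rating, 365.75 avg revenue
  Horror: 2 records, 13.62 total rating, 509.00 avg revenue
  Thriller: 3 records, 20.04 total rating, 295.00 avg revenue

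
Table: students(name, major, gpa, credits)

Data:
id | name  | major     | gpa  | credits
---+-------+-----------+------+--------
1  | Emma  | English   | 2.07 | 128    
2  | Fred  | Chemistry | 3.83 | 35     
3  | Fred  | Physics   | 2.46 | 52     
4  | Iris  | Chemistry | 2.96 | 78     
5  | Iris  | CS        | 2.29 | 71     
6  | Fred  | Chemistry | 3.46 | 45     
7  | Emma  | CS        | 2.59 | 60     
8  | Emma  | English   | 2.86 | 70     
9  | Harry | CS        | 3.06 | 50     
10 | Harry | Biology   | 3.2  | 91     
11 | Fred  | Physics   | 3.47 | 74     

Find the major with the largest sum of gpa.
SELECT major, SUM(gpa) as val
FROM students
GROUP BY major
ORDER BY val DESC
LIMIT 1

Result: Chemistry with sum(gpa) = 10.25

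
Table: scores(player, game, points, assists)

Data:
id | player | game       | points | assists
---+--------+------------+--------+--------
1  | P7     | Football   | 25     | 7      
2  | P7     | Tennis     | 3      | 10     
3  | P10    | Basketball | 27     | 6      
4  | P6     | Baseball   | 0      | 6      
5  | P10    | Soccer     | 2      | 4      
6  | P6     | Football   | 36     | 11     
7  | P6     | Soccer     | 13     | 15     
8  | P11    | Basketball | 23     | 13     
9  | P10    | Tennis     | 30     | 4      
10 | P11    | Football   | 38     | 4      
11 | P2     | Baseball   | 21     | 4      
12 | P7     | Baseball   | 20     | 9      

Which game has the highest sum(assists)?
SELECT game, SUM(assists) as val
FROM scores
GROUP BY game
ORDER BY val DESC
LIMIT 1

Result: Football with sum(assists) = 22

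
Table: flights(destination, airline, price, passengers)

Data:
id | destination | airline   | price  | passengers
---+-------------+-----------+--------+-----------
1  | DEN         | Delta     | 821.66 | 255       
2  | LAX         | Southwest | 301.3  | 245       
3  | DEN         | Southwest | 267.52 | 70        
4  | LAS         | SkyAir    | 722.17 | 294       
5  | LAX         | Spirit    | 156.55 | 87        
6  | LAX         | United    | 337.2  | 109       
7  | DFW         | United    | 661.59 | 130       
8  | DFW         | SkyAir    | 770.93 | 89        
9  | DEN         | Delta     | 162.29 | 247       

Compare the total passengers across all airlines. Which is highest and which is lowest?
SELECT airline, SUM(passengers)
FROM flights
GROUP BY airline
ORDER BY SUM(passengers)

All groups:
  Spirit: 87
  United: 239
  Southwest: 315
  SkyAir: 383
  Delta: 502

Highest: Delta (502)
Lowest: Spirit (87)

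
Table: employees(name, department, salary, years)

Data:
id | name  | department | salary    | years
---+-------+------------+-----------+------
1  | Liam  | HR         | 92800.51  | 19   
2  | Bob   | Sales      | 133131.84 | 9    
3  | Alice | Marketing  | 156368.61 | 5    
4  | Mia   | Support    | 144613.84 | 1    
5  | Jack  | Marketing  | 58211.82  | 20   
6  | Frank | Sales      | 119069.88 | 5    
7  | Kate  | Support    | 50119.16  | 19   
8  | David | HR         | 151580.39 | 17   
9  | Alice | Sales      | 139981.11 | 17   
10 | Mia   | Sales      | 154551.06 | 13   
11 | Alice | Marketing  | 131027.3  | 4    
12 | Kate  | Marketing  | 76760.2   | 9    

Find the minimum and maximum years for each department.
SELECT department, MIN(years), MAX(years)
FROM employees
GROUP BY department

Result:
  HR: min=17, max=19
  Marketing: min=4, max=20
  Sales: min=5, max=17
  Support: min=1, max=19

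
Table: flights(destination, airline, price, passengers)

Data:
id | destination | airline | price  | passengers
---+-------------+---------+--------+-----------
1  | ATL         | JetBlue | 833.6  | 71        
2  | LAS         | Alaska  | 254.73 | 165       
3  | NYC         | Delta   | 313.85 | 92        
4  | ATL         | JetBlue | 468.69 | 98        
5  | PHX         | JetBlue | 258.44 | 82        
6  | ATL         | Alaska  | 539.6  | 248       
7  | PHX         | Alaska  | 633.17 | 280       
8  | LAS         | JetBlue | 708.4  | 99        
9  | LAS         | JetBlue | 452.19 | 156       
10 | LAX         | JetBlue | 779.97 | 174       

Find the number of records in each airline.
SELECT airline, COUNT(*) as count
FROM flights
GROUP BY airline

Result:
  Alaska: 3
  Delta: 1
  JetBlue: 6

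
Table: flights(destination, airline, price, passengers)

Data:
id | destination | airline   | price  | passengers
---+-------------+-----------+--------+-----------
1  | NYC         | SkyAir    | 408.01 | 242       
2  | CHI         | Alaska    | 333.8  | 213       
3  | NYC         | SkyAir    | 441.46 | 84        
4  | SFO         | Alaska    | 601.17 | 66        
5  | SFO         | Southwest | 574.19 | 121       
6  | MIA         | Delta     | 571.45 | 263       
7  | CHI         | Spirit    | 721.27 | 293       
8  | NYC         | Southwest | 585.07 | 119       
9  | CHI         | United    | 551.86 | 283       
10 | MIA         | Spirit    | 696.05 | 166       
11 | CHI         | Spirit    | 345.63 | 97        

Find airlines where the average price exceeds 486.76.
SELECT airline, AVG(price)
FROM flights
GROUP BY airline
HAVING AVG(price) > 486.76

Result:
  Delta: avg=571.45
  Southwest: avg=579.63
  Spirit: avg=587.65
  United: avg=551.86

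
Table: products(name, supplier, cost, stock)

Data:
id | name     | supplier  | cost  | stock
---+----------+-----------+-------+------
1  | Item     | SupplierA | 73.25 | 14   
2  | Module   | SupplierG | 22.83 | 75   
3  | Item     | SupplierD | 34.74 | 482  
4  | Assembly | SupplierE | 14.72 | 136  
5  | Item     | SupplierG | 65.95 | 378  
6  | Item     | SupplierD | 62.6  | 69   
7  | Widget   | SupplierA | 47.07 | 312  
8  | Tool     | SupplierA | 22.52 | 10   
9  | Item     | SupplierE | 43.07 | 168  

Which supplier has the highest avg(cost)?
SELECT supplier, AVG(cost) as val
FROM products
GROUP BY supplier
ORDER BY val DESC
LIMIT 1

Result: SupplierD with avg(cost) = 48.67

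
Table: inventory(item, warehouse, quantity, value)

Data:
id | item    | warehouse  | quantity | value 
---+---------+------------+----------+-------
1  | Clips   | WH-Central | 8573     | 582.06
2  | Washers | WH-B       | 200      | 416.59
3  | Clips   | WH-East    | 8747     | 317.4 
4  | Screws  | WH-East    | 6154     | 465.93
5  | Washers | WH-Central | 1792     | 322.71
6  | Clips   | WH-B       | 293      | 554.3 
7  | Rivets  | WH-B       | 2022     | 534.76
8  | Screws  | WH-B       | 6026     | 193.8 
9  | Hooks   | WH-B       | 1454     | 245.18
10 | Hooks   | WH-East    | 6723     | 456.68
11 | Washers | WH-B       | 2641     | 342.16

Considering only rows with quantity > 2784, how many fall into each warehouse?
SELECT warehouse, COUNT(*)
FROM inventory
WHERE quantity > 2784
GROUP BY warehouse

Note: WHERE filters rows before grouping.

Result:
  WH-B: 1
  WH-Central: 1
  WH-East: 3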